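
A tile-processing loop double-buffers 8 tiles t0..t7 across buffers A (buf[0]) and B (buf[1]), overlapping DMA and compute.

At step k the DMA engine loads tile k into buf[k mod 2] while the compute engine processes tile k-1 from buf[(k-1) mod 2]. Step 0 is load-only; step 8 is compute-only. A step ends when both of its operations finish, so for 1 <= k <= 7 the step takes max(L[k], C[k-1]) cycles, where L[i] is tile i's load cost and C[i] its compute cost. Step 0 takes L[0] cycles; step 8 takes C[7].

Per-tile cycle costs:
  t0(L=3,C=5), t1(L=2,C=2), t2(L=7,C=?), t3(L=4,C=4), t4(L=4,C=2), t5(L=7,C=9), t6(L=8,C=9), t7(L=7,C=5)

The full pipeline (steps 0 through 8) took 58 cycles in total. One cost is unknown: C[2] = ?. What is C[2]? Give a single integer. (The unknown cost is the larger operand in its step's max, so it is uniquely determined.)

C[2] = 9

step 0 = dur = L[0]=3 = 3
step 1 = dur = max(L[1]=2, C[0]=5) = 5
step 2 = dur = max(L[2]=7, C[1]=2) = 7
step 3 = dur = max(L[3]=4, C[2]=?) = C[2]  (unknown; binding)
step 4 = dur = max(L[4]=4, C[3]=4) = 4
step 5 = dur = max(L[5]=7, C[4]=2) = 7
step 6 = dur = max(L[6]=8, C[5]=9) = 9
step 7 = dur = max(L[7]=7, C[6]=9) = 9
step 8 = dur = C[7]=5 = 5
sum of known step durations = 49
dur[3] = total - known = 58 - 49 = 9
C[2] is the binding max in step 3, so C[2] = dur[3] = 9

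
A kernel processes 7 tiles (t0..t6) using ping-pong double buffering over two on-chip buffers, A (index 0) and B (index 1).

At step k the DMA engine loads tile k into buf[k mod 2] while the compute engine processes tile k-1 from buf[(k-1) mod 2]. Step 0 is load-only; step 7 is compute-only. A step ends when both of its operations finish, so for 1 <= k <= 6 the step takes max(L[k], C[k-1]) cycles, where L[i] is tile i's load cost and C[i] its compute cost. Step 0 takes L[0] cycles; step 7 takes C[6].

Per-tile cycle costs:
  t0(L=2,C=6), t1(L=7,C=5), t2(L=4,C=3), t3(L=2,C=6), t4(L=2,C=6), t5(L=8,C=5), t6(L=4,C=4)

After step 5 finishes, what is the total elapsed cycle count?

end_cycle[5] = 31

  0. 2=2c; end=2; A:t0 B:-
  1. max(7,6)=7c; end=9; A:t0 B:t1
  2. max(4,5)=5c; end=14; A:t2 B:t1
  3. max(2,3)=3c; end=17; A:t2 B:t3
  4. max(2,6)=6c; end=23; A:t4 B:t3
  5. max(8,6)=8c; end=31; A:t4 B:t5
  6. max(4,5)=5c; end=36; A:t6 B:t5
  7. 4=4c; end=40; A:t6 B:t5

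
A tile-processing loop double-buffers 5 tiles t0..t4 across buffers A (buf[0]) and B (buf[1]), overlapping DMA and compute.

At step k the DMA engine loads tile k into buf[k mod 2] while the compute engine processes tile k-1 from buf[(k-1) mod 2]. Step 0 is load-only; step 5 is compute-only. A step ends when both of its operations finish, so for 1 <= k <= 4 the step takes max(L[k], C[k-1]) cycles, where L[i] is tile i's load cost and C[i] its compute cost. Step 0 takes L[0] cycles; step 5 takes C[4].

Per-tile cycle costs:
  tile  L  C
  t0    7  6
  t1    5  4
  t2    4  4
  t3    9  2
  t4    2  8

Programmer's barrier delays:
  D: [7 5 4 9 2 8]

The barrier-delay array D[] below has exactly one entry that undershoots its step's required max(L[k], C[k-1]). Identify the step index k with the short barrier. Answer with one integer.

step 0: need L[0]=7 = 7; D[0]=7 ok
step 1: need max(L[1]=5,C[0]=6) = 6; D[1]=5 SHORT
step 2: need max(L[2]=4,C[1]=4) = 4; D[2]=4 ok
step 3: need max(L[3]=9,C[2]=4) = 9; D[3]=9 ok
step 4: need max(L[4]=2,C[3]=2) = 2; D[4]=2 ok
step 5: need C[4]=8 = 8; D[5]=8 ok

hazard at step 1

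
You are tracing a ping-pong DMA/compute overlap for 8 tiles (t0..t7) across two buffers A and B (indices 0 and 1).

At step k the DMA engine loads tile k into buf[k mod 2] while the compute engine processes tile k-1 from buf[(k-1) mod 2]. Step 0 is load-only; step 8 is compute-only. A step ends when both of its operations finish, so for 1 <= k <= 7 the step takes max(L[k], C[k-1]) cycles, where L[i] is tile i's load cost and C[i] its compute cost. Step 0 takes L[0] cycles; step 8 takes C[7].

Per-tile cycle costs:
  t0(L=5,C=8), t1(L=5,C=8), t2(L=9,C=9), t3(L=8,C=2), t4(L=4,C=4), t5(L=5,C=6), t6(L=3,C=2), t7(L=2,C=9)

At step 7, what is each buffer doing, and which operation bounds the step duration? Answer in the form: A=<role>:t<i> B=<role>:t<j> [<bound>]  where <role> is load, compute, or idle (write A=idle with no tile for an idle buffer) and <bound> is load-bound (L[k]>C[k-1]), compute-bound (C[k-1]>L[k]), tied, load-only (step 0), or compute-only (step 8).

  0. 5=5c; end=5; A:t0 B:-
  1. max(5,8)=8c; end=13; A:t0 B:t1
  2. max(9,8)=9c; end=22; A:t2 B:t1
  3. max(8,9)=9c; end=31; A:t2 B:t3
  4. max(4,2)=4c; end=35; A:t4 B:t3
  5. max(5,4)=5c; end=40; A:t4 B:t5
  6. max(3,6)=6c; end=46; A:t6 B:t5
  7. max(2,2)=2c; end=48; A:t6 B:t7
  8. 9=9c; end=57; A:t6 B:t7

step 7: A=compute:t6 B=load:t7 [tied]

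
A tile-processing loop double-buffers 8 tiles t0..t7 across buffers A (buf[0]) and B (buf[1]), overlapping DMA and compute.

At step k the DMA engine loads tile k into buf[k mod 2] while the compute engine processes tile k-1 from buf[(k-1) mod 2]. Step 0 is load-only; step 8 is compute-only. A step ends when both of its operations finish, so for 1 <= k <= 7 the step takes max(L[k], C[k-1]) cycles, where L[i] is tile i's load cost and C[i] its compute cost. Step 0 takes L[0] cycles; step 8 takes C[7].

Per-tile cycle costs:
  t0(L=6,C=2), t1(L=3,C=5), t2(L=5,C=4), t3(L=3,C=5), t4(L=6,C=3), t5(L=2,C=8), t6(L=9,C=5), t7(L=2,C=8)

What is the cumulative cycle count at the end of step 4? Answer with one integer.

k=0 load=t0/6c comp=- wait=6 total=6
k=1 load=t1/3c comp=t0/2c wait=3 total=9
k=2 load=t2/5c comp=t1/5c wait=5 total=14
k=3 load=t3/3c comp=t2/4c wait=4 total=18
k=4 load=t4/6c comp=t3/5c wait=6 total=24
k=5 load=t5/2c comp=t4/3c wait=3 total=27
k=6 load=t6/9c comp=t5/8c wait=9 total=36
k=7 load=t7/2c comp=t6/5c wait=5 total=41
k=8 load=- comp=t7/8c wait=8 total=49

end_cycle[4] = 24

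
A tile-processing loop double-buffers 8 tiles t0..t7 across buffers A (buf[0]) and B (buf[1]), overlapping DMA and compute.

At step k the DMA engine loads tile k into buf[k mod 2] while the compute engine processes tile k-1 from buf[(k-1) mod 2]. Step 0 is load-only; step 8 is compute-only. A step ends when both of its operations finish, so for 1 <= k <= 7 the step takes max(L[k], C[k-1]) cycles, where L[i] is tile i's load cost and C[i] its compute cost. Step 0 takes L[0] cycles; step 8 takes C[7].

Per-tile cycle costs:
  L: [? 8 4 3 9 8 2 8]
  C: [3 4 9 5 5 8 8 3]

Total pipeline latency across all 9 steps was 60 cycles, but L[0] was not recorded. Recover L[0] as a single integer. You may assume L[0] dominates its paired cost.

step 0 | dur = L[0]=? = L[0]  (unknown; binding)
step 1 | dur = max(L[1]=8, C[0]=3) = 8
step 2 | dur = max(L[2]=4, C[1]=4) = 4
step 3 | dur = max(L[3]=3, C[2]=9) = 9
step 4 | dur = max(L[4]=9, C[3]=5) = 9
step 5 | dur = max(L[5]=8, C[4]=5) = 8
step 6 | dur = max(L[6]=2, C[5]=8) = 8
step 7 | dur = max(L[7]=8, C[6]=8) = 8
step 8 | dur = C[7]=3 = 3
sum of known step durations = 57
dur[0] = total - known = 60 - 57 = 3
L[0] is the binding max in step 0, so L[0] = dur[0] = 3

L[0] = 3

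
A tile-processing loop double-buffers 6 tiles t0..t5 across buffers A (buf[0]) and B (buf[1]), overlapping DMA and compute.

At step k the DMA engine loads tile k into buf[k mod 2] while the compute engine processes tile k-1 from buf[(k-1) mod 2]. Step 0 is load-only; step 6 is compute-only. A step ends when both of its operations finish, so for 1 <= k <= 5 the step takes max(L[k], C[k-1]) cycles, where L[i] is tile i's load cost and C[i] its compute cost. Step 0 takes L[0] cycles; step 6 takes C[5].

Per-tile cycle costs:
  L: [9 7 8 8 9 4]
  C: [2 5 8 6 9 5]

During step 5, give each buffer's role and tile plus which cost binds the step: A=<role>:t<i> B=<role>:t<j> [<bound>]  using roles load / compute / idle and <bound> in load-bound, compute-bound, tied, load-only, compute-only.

step 5: A=compute:t4 B=load:t5 [compute-bound]

step 0: L[0]=9 → dur=9, Σ=9 | A=load:t0 B=idle [load-only]
step 1: L[1]=7 C[0]=2 → dur=7, Σ=16 | A=compute:t0 B=load:t1 [load-bound]
step 2: L[2]=8 C[1]=5 → dur=8, Σ=24 | A=load:t2 B=compute:t1 [load-bound]
step 3: L[3]=8 C[2]=8 → dur=8, Σ=32 | A=compute:t2 B=load:t3 [tied]
step 4: L[4]=9 C[3]=6 → dur=9, Σ=41 | A=load:t4 B=compute:t3 [load-bound]
step 5: L[5]=4 C[4]=9 → dur=9, Σ=50 | A=compute:t4 B=load:t5 [compute-bound]
step 6: C[5]=5 → dur=5, Σ=55 | A=idle B=compute:t5 [compute-only]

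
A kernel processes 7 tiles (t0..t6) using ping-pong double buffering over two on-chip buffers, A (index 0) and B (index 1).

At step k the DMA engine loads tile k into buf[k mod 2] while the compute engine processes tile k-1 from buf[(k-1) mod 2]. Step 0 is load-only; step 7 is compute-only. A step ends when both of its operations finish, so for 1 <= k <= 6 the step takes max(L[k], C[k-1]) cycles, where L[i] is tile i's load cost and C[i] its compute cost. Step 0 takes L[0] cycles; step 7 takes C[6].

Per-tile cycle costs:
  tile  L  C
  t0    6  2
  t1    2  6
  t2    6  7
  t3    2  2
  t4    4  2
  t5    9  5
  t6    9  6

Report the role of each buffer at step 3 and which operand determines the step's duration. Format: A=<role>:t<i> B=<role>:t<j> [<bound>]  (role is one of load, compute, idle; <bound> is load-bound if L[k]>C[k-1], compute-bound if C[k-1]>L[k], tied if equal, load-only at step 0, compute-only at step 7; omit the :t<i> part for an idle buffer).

[0] DMA t0→A (6c) ∥ CU idle ⇒ 6c, clock 6
[1] DMA t1→B (2c) ∥ CU A:t0 (2c) ⇒ 2c, clock 8
[2] DMA t2→A (6c) ∥ CU B:t1 (6c) ⇒ 6c, clock 14
[3] DMA t3→B (2c) ∥ CU A:t2 (7c) ⇒ 7c, clock 21
[4] DMA t4→A (4c) ∥ CU B:t3 (2c) ⇒ 4c, clock 25
[5] DMA t5→B (9c) ∥ CU A:t4 (2c) ⇒ 9c, clock 34
[6] DMA t6→A (9c) ∥ CU B:t5 (5c) ⇒ 9c, clock 43
[7] DMA idle ∥ CU A:t6 (6c) ⇒ 6c, clock 49

step 3: A=compute:t2 B=load:t3 [compute-bound]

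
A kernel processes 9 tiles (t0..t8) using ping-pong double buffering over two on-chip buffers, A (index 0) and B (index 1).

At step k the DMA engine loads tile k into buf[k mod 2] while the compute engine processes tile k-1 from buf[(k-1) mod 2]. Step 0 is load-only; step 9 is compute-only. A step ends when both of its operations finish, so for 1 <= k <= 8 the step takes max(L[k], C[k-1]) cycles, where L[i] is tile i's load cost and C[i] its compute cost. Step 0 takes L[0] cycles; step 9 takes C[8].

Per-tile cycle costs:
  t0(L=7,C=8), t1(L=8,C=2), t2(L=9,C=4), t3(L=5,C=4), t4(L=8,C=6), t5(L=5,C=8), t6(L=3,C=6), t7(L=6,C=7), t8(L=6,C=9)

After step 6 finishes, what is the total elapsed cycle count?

end_cycle[6] = 51

k=0 load=t0/7c comp=- wait=7 total=7
k=1 load=t1/8c comp=t0/8c wait=8 total=15
k=2 load=t2/9c comp=t1/2c wait=9 total=24
k=3 load=t3/5c comp=t2/4c wait=5 total=29
k=4 load=t4/8c comp=t3/4c wait=8 total=37
k=5 load=t5/5c comp=t4/6c wait=6 total=43
k=6 load=t6/3c comp=t5/8c wait=8 total=51
k=7 load=t7/6c comp=t6/6c wait=6 total=57
k=8 load=t8/6c comp=t7/7c wait=7 total=64
k=9 load=- comp=t8/9c wait=9 total=73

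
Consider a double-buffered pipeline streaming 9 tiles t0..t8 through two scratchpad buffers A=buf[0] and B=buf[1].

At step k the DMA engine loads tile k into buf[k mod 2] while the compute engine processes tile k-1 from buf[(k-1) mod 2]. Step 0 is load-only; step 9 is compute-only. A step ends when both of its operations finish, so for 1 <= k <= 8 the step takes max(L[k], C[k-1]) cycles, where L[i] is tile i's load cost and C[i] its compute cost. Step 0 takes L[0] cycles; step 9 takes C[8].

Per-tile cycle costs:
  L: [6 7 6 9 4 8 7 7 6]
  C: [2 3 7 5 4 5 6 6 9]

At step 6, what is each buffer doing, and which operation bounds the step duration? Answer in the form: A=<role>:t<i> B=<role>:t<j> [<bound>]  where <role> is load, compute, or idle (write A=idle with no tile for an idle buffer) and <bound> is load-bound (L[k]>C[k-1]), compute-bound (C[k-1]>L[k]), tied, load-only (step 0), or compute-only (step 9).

step 6: A=load:t6 B=compute:t5 [load-bound]

k=0 load=t0/6c comp=- wait=6 total=6
k=1 load=t1/7c comp=t0/2c wait=7 total=13
k=2 load=t2/6c comp=t1/3c wait=6 total=19
k=3 load=t3/9c comp=t2/7c wait=9 total=28
k=4 load=t4/4c comp=t3/5c wait=5 total=33
k=5 load=t5/8c comp=t4/4c wait=8 total=41
k=6 load=t6/7c comp=t5/5c wait=7 total=48
k=7 load=t7/7c comp=t6/6c wait=7 total=55
k=8 load=t8/6c comp=t7/6c wait=6 total=61
k=9 load=- comp=t8/9c wait=9 total=70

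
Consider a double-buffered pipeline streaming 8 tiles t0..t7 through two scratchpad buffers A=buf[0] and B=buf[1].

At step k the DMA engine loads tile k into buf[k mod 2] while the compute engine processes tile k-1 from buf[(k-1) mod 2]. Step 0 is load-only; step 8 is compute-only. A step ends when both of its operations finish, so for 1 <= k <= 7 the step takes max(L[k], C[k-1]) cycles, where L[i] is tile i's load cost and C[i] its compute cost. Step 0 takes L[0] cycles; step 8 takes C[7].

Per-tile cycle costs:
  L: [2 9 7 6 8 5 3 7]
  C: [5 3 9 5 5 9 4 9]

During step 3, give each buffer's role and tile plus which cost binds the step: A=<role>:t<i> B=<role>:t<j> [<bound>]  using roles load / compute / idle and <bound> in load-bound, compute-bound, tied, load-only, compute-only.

step 0: L[0]=2 → dur=2, Σ=2 | A=load:t0 B=idle [load-only]
step 1: L[1]=9 C[0]=5 → dur=9, Σ=11 | A=compute:t0 B=load:t1 [load-bound]
step 2: L[2]=7 C[1]=3 → dur=7, Σ=18 | A=load:t2 B=compute:t1 [load-bound]
step 3: L[3]=6 C[2]=9 → dur=9, Σ=27 | A=compute:t2 B=load:t3 [compute-bound]
step 4: L[4]=8 C[3]=5 → dur=8, Σ=35 | A=load:t4 B=compute:t3 [load-bound]
step 5: L[5]=5 C[4]=5 → dur=5, Σ=40 | A=compute:t4 B=load:t5 [tied]
step 6: L[6]=3 C[5]=9 → dur=9, Σ=49 | A=load:t6 B=compute:t5 [compute-bound]
step 7: L[7]=7 C[6]=4 → dur=7, Σ=56 | A=compute:t6 B=load:t7 [load-bound]
step 8: C[7]=9 → dur=9, Σ=65 | A=idle B=compute:t7 [compute-only]

step 3: A=compute:t2 B=load:t3 [compute-bound]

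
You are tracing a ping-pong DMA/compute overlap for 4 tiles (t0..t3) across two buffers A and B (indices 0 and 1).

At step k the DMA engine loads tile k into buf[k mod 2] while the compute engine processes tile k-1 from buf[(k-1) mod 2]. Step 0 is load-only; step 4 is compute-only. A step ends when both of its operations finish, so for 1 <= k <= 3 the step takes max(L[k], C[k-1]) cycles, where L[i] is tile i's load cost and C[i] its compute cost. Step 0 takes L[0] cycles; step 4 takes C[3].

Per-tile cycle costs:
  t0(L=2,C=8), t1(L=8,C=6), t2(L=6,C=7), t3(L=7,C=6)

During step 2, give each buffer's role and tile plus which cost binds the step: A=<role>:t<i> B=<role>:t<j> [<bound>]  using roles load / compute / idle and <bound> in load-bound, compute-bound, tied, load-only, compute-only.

[0] DMA t0→A (2c) ∥ CU idle ⇒ 2c, clock 2
[1] DMA t1→B (8c) ∥ CU A:t0 (8c) ⇒ 8c, clock 10
[2] DMA t2→A (6c) ∥ CU B:t1 (6c) ⇒ 6c, clock 16
[3] DMA t3→B (7c) ∥ CU A:t2 (7c) ⇒ 7c, clock 23
[4] DMA idle ∥ CU B:t3 (6c) ⇒ 6c, clock 29

step 2: A=load:t2 B=compute:t1 [tied]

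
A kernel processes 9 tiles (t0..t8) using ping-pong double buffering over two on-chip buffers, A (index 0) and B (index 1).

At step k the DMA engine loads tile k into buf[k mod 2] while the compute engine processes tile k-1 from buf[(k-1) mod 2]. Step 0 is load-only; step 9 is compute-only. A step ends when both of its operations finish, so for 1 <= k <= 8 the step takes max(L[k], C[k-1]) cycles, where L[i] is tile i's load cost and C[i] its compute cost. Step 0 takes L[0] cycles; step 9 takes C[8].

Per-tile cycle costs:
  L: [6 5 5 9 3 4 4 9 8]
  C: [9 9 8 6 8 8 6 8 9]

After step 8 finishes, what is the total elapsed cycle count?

end_cycle[8] = 72

  0. 6=6c; end=6; A:t0 B:-
  1. max(5,9)=9c; end=15; A:t0 B:t1
  2. max(5,9)=9c; end=24; A:t2 B:t1
  3. max(9,8)=9c; end=33; A:t2 B:t3
  4. max(3,6)=6c; end=39; A:t4 B:t3
  5. max(4,8)=8c; end=47; A:t4 B:t5
  6. max(4,8)=8c; end=55; A:t6 B:t5
  7. max(9,6)=9c; end=64; A:t6 B:t7
  8. max(8,8)=8c; end=72; A:t8 B:t7
  9. 9=9c; end=81; A:t8 B:t7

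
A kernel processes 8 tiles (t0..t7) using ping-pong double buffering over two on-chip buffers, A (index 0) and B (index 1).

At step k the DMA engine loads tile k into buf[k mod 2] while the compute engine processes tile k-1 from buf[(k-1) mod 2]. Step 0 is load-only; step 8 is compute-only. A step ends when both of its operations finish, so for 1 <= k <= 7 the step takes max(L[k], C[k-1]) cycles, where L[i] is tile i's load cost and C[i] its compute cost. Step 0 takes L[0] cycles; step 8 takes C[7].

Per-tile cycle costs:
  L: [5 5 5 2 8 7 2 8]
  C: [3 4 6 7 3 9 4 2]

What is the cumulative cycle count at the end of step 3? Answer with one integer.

k=0 load=t0/5c comp=- wait=5 total=5
k=1 load=t1/5c comp=t0/3c wait=5 total=10
k=2 load=t2/5c comp=t1/4c wait=5 total=15
k=3 load=t3/2c comp=t2/6c wait=6 total=21
k=4 load=t4/8c comp=t3/7c wait=8 total=29
k=5 load=t5/7c comp=t4/3c wait=7 total=36
k=6 load=t6/2c comp=t5/9c wait=9 total=45
k=7 load=t7/8c comp=t6/4c wait=8 total=53
k=8 load=- comp=t7/2c wait=2 total=55

end_cycle[3] = 21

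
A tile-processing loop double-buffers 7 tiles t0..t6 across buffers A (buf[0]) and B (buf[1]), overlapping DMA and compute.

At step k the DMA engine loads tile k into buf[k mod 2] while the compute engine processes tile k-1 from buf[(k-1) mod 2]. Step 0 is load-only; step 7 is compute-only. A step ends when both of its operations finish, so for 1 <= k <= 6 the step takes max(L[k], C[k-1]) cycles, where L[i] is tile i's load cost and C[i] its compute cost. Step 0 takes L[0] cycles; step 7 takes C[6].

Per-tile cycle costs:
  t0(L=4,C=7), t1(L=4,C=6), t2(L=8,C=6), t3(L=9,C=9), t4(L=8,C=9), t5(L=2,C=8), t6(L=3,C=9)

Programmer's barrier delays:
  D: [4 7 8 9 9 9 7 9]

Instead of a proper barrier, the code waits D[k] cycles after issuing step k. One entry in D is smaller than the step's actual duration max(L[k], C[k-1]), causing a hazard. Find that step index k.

hazard at step 6

step 0: need L[0]=4 = 4; D[0]=4 ok
step 1: need max(L[1]=4,C[0]=7) = 7; D[1]=7 ok
step 2: need max(L[2]=8,C[1]=6) = 8; D[2]=8 ok
step 3: need max(L[3]=9,C[2]=6) = 9; D[3]=9 ok
step 4: need max(L[4]=8,C[3]=9) = 9; D[4]=9 ok
step 5: need max(L[5]=2,C[4]=9) = 9; D[5]=9 ok
step 6: need max(L[6]=3,C[5]=8) = 8; D[6]=7 SHORT
step 7: need C[6]=9 = 9; D[7]=9 ok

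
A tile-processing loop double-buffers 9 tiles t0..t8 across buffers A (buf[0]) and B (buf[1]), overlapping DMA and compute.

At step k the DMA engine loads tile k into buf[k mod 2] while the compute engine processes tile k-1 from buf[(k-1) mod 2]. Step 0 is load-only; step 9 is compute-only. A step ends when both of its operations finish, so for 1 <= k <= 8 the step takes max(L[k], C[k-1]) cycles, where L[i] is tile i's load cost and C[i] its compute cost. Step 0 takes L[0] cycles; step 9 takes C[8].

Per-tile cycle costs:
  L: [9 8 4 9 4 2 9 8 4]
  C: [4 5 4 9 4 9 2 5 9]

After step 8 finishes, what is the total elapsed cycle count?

k=0 load=t0/9c comp=- wait=9 total=9
k=1 load=t1/8c comp=t0/4c wait=8 total=17
k=2 load=t2/4c comp=t1/5c wait=5 total=22
k=3 load=t3/9c comp=t2/4c wait=9 total=31
k=4 load=t4/4c comp=t3/9c wait=9 total=40
k=5 load=t5/2c comp=t4/4c wait=4 total=44
k=6 load=t6/9c comp=t5/9c wait=9 total=53
k=7 load=t7/8c comp=t6/2c wait=8 total=61
k=8 load=t8/4c comp=t7/5c wait=5 total=66
k=9 load=- comp=t8/9c wait=9 total=75

end_cycle[8] = 66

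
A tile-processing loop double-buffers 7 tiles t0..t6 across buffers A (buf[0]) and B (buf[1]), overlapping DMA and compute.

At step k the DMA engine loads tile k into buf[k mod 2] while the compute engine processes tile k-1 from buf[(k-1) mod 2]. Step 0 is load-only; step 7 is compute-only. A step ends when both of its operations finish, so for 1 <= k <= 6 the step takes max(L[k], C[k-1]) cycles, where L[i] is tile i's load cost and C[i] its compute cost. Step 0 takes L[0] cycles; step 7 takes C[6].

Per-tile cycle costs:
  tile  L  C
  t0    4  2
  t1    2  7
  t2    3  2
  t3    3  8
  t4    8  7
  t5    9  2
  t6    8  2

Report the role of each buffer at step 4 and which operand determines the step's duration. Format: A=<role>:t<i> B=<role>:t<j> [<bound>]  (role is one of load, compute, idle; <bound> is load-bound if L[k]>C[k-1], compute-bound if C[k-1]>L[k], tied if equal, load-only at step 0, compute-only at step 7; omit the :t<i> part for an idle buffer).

k=0 load=t0/4c comp=- wait=4 total=4
k=1 load=t1/2c comp=t0/2c wait=2 total=6
k=2 load=t2/3c comp=t1/7c wait=7 total=13
k=3 load=t3/3c comp=t2/2c wait=3 total=16
k=4 load=t4/8c comp=t3/8c wait=8 total=24
k=5 load=t5/9c comp=t4/7c wait=9 total=33
k=6 load=t6/8c comp=t5/2c wait=8 total=41
k=7 load=- comp=t6/2c wait=2 total=43

step 4: A=load:t4 B=compute:t3 [tied]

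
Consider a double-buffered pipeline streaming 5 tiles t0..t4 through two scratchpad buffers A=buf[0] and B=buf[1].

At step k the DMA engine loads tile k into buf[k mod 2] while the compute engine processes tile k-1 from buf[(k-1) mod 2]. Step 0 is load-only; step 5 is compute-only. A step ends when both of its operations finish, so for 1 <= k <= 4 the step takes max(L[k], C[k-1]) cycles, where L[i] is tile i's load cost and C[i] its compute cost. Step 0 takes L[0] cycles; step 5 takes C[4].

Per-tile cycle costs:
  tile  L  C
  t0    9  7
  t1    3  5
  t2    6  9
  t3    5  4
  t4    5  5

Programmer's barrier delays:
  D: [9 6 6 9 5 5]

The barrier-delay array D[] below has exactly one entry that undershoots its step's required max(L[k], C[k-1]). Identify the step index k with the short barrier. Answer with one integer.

hazard at step 1

[0] required=L[0]=9=9 vs D=9 ok
[1] required=max(L[1]=3,C[0]=7)=7 vs D=6 SHORT
[2] required=max(L[2]=6,C[1]=5)=6 vs D=6 ok
[3] required=max(L[3]=5,C[2]=9)=9 vs D=9 ok
[4] required=max(L[4]=5,C[3]=4)=5 vs D=5 ok
[5] required=C[4]=5=5 vs D=5 ok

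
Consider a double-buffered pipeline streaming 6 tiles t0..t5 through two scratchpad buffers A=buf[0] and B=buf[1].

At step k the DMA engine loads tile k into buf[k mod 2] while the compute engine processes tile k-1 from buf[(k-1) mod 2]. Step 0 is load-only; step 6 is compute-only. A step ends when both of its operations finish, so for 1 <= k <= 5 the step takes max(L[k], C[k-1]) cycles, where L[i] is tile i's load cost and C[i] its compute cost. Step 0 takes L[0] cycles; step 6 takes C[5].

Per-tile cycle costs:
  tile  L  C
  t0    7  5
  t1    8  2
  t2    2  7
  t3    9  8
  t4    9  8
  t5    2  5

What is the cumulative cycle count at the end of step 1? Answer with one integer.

  0. 7=7c; end=7; A:t0 B:-
  1. max(8,5)=8c; end=15; A:t0 B:t1
  2. max(2,2)=2c; end=17; A:t2 B:t1
  3. max(9,7)=9c; end=26; A:t2 B:t3
  4. max(9,8)=9c; end=35; A:t4 B:t3
  5. max(2,8)=8c; end=43; A:t4 B:t5
  6. 5=5c; end=48; A:t4 B:t5

end_cycle[1] = 15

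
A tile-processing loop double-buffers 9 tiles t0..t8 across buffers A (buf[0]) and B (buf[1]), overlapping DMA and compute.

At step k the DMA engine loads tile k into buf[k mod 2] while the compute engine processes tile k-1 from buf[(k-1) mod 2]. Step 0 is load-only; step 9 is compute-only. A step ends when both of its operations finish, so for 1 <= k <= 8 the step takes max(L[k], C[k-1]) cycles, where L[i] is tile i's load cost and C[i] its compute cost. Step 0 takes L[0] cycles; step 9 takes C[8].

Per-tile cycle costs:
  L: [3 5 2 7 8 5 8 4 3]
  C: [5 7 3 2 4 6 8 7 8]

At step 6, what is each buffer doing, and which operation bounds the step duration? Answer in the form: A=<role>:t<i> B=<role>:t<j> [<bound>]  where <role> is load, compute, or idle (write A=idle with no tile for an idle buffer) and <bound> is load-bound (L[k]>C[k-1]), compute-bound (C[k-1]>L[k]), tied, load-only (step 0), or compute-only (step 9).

step 0: L[0]=3 → dur=3, Σ=3 | A=load:t0 B=idle [load-only]
step 1: L[1]=5 C[0]=5 → dur=5, Σ=8 | A=compute:t0 B=load:t1 [tied]
step 2: L[2]=2 C[1]=7 → dur=7, Σ=15 | A=load:t2 B=compute:t1 [compute-bound]
step 3: L[3]=7 C[2]=3 → dur=7, Σ=22 | A=compute:t2 B=load:t3 [load-bound]
step 4: L[4]=8 C[3]=2 → dur=8, Σ=30 | A=load:t4 B=compute:t3 [load-bound]
step 5: L[5]=5 C[4]=4 → dur=5, Σ=35 | A=compute:t4 B=load:t5 [load-bound]
step 6: L[6]=8 C[5]=6 → dur=8, Σ=43 | A=load:t6 B=compute:t5 [load-bound]
step 7: L[7]=4 C[6]=8 → dur=8, Σ=51 | A=compute:t6 B=load:t7 [compute-bound]
step 8: L[8]=3 C[7]=7 → dur=7, Σ=58 | A=load:t8 B=compute:t7 [compute-bound]
step 9: C[8]=8 → dur=8, Σ=66 | A=compute:t8 B=idle [compute-only]

step 6: A=load:t6 B=compute:t5 [load-bound]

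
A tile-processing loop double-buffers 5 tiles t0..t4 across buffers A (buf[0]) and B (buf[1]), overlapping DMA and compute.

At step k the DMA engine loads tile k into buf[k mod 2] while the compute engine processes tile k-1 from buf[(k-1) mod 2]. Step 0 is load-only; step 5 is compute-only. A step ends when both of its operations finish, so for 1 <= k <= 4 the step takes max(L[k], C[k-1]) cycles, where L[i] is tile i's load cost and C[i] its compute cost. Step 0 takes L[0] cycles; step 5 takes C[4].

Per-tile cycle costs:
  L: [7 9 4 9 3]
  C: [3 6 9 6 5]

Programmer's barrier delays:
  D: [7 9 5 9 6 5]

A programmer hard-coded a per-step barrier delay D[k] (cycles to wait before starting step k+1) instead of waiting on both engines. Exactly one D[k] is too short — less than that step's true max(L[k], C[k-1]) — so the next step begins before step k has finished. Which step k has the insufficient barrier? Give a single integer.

k=0 barrier L[0]=7→7c, D[0]=7 ok
k=1 barrier max(L[1]=9,C[0]=3)→9c, D[1]=9 ok
k=2 barrier max(L[2]=4,C[1]=6)→6c, D[2]=5 SHORT
k=3 barrier max(L[3]=9,C[2]=9)→9c, D[3]=9 ok
k=4 barrier max(L[4]=3,C[3]=6)→6c, D[4]=6 ok
k=5 barrier C[4]=5→5c, D[5]=5 ok

hazard at step 2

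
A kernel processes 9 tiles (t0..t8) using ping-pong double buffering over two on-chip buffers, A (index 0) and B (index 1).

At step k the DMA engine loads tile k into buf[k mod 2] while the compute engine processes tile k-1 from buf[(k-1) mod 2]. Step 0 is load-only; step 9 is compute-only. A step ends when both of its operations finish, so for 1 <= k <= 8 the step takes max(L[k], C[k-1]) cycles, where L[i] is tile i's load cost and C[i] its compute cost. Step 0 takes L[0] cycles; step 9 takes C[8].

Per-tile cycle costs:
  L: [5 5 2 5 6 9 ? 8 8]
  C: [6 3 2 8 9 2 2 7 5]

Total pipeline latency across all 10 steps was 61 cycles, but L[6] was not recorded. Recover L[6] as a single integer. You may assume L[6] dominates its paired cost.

step 0 | dur = L[0]=5 = 5
step 1 | dur = max(L[1]=5, C[0]=6) = 6
step 2 | dur = max(L[2]=2, C[1]=3) = 3
step 3 | dur = max(L[3]=5, C[2]=2) = 5
step 4 | dur = max(L[4]=6, C[3]=8) = 8
step 5 | dur = max(L[5]=9, C[4]=9) = 9
step 6 | dur = max(L[6]=?, C[5]=2) = L[6]  (unknown; binding)
step 7 | dur = max(L[7]=8, C[6]=2) = 8
step 8 | dur = max(L[8]=8, C[7]=7) = 8
step 9 | dur = C[8]=5 = 5
sum of known step durations = 57
dur[6] = total - known = 61 - 57 = 4
L[6] is the binding max in step 6, so L[6] = dur[6] = 4

L[6] = 4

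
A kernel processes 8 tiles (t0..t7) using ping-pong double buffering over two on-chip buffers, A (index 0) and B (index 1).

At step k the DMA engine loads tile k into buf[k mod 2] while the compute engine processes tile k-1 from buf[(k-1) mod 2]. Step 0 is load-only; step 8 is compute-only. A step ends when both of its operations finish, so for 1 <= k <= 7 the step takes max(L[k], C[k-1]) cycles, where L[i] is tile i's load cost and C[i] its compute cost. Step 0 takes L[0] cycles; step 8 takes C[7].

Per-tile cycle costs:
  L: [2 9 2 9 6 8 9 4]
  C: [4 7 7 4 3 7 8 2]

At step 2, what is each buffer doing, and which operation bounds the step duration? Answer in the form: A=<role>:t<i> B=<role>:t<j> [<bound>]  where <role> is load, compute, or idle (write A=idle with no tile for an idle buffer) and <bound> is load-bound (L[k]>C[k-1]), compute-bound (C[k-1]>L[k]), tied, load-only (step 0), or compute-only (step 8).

step 2: A=load:t2 B=compute:t1 [compute-bound]

[0] DMA t0→A (2c) ∥ CU idle ⇒ 2c, clock 2
[1] DMA t1→B (9c) ∥ CU A:t0 (4c) ⇒ 9c, clock 11
[2] DMA t2→A (2c) ∥ CU B:t1 (7c) ⇒ 7c, clock 18
[3] DMA t3→B (9c) ∥ CU A:t2 (7c) ⇒ 9c, clock 27
[4] DMA t4→A (6c) ∥ CU B:t3 (4c) ⇒ 6c, clock 33
[5] DMA t5→B (8c) ∥ CU A:t4 (3c) ⇒ 8c, clock 41
[6] DMA t6→A (9c) ∥ CU B:t5 (7c) ⇒ 9c, clock 50
[7] DMA t7→B (4c) ∥ CU A:t6 (8c) ⇒ 8c, clock 58
[8] DMA idle ∥ CU B:t7 (2c) ⇒ 2c, clock 60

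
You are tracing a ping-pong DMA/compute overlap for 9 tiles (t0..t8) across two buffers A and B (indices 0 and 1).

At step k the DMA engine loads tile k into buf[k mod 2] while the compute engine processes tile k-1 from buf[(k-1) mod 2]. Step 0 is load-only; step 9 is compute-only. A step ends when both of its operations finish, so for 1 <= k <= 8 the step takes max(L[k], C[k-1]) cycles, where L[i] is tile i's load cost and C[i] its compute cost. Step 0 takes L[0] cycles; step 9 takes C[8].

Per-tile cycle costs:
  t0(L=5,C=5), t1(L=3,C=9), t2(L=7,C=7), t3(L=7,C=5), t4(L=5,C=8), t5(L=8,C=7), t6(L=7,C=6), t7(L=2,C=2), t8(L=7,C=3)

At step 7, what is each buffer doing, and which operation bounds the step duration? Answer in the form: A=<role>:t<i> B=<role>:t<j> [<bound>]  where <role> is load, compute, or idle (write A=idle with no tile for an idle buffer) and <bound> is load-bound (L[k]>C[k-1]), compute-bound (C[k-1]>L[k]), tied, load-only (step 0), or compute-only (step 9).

  0. 5=5c; end=5; A:t0 B:-
  1. max(3,5)=5c; end=10; A:t0 B:t1
  2. max(7,9)=9c; end=19; A:t2 B:t1
  3. max(7,7)=7c; end=26; A:t2 B:t3
  4. max(5,5)=5c; end=31; A:t4 B:t3
  5. max(8,8)=8c; end=39; A:t4 B:t5
  6. max(7,7)=7c; end=46; A:t6 B:t5
  7. max(2,6)=6c; end=52; A:t6 B:t7
  8. max(7,2)=7c; end=59; A:t8 B:t7
  9. 3=3c; end=62; A:t8 B:t7

step 7: A=compute:t6 B=load:t7 [compute-bound]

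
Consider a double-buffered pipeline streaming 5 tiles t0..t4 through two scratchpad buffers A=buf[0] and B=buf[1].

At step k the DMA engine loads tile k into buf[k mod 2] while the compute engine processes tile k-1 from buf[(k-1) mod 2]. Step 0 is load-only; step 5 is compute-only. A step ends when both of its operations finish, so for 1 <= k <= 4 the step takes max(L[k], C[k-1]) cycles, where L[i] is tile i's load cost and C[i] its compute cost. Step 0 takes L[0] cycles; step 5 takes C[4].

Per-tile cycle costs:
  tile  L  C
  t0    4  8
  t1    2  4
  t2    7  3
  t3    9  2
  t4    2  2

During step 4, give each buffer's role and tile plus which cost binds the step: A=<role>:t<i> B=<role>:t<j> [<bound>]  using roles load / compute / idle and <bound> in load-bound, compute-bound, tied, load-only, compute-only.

step 4: A=load:t4 B=compute:t3 [tied]

[0] DMA t0→A (4c) ∥ CU idle ⇒ 4c, clock 4
[1] DMA t1→B (2c) ∥ CU A:t0 (8c) ⇒ 8c, clock 12
[2] DMA t2→A (7c) ∥ CU B:t1 (4c) ⇒ 7c, clock 19
[3] DMA t3→B (9c) ∥ CU A:t2 (3c) ⇒ 9c, clock 28
[4] DMA t4→A (2c) ∥ CU B:t3 (2c) ⇒ 2c, clock 30
[5] DMA idle ∥ CU A:t4 (2c) ⇒ 2c, clock 32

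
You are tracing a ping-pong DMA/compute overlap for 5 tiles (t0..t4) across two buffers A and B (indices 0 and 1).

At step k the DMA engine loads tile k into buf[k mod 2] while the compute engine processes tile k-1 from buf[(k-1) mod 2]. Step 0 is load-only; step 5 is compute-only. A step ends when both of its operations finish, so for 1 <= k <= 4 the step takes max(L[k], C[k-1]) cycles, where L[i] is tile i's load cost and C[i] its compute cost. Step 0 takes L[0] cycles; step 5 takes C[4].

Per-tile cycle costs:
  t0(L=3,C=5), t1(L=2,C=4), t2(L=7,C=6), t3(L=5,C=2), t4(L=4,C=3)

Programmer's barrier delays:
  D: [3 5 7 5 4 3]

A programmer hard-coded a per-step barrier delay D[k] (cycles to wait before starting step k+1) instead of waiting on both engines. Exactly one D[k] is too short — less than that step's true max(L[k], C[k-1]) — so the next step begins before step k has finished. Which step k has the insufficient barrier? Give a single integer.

[0] required=L[0]=3=3 vs D=3 ok
[1] required=max(L[1]=2,C[0]=5)=5 vs D=5 ok
[2] required=max(L[2]=7,C[1]=4)=7 vs D=7 ok
[3] required=max(L[3]=5,C[2]=6)=6 vs D=5 SHORT
[4] required=max(L[4]=4,C[3]=2)=4 vs D=4 ok
[5] required=C[4]=3=3 vs D=3 ok

hazard at step 3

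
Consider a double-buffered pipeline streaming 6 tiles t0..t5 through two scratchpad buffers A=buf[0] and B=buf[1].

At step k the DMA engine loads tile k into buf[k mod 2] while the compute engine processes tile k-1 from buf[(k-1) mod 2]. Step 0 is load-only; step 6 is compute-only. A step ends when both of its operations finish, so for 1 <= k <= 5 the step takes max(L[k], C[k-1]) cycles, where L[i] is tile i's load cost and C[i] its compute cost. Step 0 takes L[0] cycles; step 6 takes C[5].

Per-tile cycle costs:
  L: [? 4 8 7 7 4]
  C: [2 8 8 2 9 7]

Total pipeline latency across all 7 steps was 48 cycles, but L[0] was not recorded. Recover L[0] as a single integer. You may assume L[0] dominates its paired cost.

step 0 = dur = L[0]=? = L[0]  (unknown; binding)
step 1 = dur = max(L[1]=4, C[0]=2) = 4
step 2 = dur = max(L[2]=8, C[1]=8) = 8
step 3 = dur = max(L[3]=7, C[2]=8) = 8
step 4 = dur = max(L[4]=7, C[3]=2) = 7
step 5 = dur = max(L[5]=4, C[4]=9) = 9
step 6 = dur = C[5]=7 = 7
sum of known step durations = 43
dur[0] = total - known = 48 - 43 = 5
L[0] is the binding max in step 0, so L[0] = dur[0] = 5

L[0] = 5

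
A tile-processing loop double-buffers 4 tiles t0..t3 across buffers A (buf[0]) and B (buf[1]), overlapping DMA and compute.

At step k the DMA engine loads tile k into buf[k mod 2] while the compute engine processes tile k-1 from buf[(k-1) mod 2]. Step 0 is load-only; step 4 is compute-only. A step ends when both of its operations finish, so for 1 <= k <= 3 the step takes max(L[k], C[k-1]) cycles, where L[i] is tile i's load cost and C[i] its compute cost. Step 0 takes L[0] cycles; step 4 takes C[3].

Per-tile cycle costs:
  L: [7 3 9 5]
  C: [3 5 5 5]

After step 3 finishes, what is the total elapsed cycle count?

end_cycle[3] = 24

step 0: L[0]=7 → dur=7, Σ=7 | A=load:t0 B=idle [load-only]
step 1: L[1]=3 C[0]=3 → dur=3, Σ=10 | A=compute:t0 B=load:t1 [tied]
step 2: L[2]=9 C[1]=5 → dur=9, Σ=19 | A=load:t2 B=compute:t1 [load-bound]
step 3: L[3]=5 C[2]=5 → dur=5, Σ=24 | A=compute:t2 B=load:t3 [tied]
step 4: C[3]=5 → dur=5, Σ=29 | A=idle B=compute:t3 [compute-only]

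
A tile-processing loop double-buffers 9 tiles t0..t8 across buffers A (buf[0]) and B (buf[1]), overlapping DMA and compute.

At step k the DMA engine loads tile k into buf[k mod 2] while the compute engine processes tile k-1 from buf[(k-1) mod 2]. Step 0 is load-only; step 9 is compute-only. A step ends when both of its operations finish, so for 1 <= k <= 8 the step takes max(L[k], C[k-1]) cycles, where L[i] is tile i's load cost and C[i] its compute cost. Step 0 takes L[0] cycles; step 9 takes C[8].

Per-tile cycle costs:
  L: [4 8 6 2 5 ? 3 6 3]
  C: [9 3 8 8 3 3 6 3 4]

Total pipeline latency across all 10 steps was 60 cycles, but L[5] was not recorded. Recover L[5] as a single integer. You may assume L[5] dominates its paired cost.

L[5] = 9

step 0 = dur = L[0]=4 = 4
step 1 = dur = max(L[1]=8, C[0]=9) = 9
step 2 = dur = max(L[2]=6, C[1]=3) = 6
step 3 = dur = max(L[3]=2, C[2]=8) = 8
step 4 = dur = max(L[4]=5, C[3]=8) = 8
step 5 = dur = max(L[5]=?, C[4]=3) = L[5]  (unknown; binding)
step 6 = dur = max(L[6]=3, C[5]=3) = 3
step 7 = dur = max(L[7]=6, C[6]=6) = 6
step 8 = dur = max(L[8]=3, C[7]=3) = 3
step 9 = dur = C[8]=4 = 4
sum of known step durations = 51
dur[5] = total - known = 60 - 51 = 9
L[5] is the binding max in step 5, so L[5] = dur[5] = 9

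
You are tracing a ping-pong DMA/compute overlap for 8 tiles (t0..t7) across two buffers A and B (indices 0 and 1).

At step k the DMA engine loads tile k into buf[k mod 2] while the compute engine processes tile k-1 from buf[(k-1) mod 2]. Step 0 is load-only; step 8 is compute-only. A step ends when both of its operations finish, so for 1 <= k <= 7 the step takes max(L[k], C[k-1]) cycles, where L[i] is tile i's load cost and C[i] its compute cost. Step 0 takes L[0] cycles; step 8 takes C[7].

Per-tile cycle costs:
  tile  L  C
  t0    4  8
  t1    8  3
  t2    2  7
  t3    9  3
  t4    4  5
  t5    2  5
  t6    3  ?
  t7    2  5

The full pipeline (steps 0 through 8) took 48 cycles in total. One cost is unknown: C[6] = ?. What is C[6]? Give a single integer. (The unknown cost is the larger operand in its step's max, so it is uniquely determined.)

C[6] = 5

step 0: dur = L[0]=4 = 4
step 1: dur = max(L[1]=8, C[0]=8) = 8
step 2: dur = max(L[2]=2, C[1]=3) = 3
step 3: dur = max(L[3]=9, C[2]=7) = 9
step 4: dur = max(L[4]=4, C[3]=3) = 4
step 5: dur = max(L[5]=2, C[4]=5) = 5
step 6: dur = max(L[6]=3, C[5]=5) = 5
step 7: dur = max(L[7]=2, C[6]=?) = C[6]  (unknown; binding)
step 8: dur = C[7]=5 = 5
sum of known step durations = 43
dur[7] = total - known = 48 - 43 = 5
C[6] is the binding max in step 7, so C[6] = dur[7] = 5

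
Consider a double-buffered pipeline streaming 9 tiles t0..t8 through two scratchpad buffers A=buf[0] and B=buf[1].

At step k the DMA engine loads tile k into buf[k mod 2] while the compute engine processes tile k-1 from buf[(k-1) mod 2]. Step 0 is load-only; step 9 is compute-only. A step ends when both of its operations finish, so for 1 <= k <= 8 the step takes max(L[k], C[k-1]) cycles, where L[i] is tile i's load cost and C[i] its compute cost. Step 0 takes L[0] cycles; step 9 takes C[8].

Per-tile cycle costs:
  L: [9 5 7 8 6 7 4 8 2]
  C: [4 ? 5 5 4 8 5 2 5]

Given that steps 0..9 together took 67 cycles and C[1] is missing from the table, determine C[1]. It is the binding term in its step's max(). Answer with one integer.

C[1] = 9

step 0: dur = L[0]=9 = 9
step 1: dur = max(L[1]=5, C[0]=4) = 5
step 2: dur = max(L[2]=7, C[1]=?) = C[1]  (unknown; binding)
step 3: dur = max(L[3]=8, C[2]=5) = 8
step 4: dur = max(L[4]=6, C[3]=5) = 6
step 5: dur = max(L[5]=7, C[4]=4) = 7
step 6: dur = max(L[6]=4, C[5]=8) = 8
step 7: dur = max(L[7]=8, C[6]=5) = 8
step 8: dur = max(L[8]=2, C[7]=2) = 2
step 9: dur = C[8]=5 = 5
sum of known step durations = 58
dur[2] = total - known = 67 - 58 = 9
C[1] is the binding max in step 2, so C[1] = dur[2] = 9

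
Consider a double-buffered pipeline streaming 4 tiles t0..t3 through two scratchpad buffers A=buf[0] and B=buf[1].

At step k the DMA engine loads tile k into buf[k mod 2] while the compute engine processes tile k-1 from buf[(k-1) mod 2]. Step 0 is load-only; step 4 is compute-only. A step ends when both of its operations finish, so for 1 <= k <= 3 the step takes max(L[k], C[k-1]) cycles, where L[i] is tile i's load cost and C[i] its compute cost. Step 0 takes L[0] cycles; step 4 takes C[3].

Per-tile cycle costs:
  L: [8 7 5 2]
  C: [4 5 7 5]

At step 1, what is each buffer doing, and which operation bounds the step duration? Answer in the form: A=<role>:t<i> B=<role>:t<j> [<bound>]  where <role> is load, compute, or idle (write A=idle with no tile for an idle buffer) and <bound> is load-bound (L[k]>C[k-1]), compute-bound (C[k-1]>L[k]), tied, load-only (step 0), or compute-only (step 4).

step 1: A=compute:t0 B=load:t1 [load-bound]

  0. 8=8c; end=8; A:t0 B:-
  1. max(7,4)=7c; end=15; A:t0 B:t1
  2. max(5,5)=5c; end=20; A:t2 B:t1
  3. max(2,7)=7c; end=27; A:t2 B:t3
  4. 5=5c; end=32; A:t2 B:t3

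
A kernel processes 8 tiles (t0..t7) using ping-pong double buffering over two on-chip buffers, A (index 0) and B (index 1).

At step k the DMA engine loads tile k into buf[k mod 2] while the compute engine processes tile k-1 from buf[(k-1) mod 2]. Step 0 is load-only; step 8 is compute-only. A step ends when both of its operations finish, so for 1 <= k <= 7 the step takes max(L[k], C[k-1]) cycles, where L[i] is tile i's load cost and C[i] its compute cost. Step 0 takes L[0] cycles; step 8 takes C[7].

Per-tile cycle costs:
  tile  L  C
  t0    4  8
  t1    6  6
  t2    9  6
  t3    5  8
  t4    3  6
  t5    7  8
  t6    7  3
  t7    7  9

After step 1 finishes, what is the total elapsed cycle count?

step 0: L[0]=4 → dur=4, Σ=4 | A=load:t0 B=idle [load-only]
step 1: L[1]=6 C[0]=8 → dur=8, Σ=12 | A=compute:t0 B=load:t1 [compute-bound]
step 2: L[2]=9 C[1]=6 → dur=9, Σ=21 | A=load:t2 B=compute:t1 [load-bound]
step 3: L[3]=5 C[2]=6 → dur=6, Σ=27 | A=compute:t2 B=load:t3 [compute-bound]
step 4: L[4]=3 C[3]=8 → dur=8, Σ=35 | A=load:t4 B=compute:t3 [compute-bound]
step 5: L[5]=7 C[4]=6 → dur=7, Σ=42 | A=compute:t4 B=load:t5 [load-bound]
step 6: L[6]=7 C[5]=8 → dur=8, Σ=50 | A=load:t6 B=compute:t5 [compute-bound]
step 7: L[7]=7 C[6]=3 → dur=7, Σ=57 | A=compute:t6 B=load:t7 [load-bound]
step 8: C[7]=9 → dur=9, Σ=66 | A=idle B=compute:t7 [compute-only]

end_cycle[1] = 12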